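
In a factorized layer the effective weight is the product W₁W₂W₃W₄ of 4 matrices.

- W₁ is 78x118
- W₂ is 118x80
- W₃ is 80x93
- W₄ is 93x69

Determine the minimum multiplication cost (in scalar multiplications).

1680240

Adjacent pairs: W₁W₂ = 78·118·80 = 736320; W₂W₃ = 118·80·93 = 877920; W₃W₄ = 80·93·69 = 513360.
Length 3: W₁..W₃: k=1: 0+877920+78·118·93=1733892; k=2: 736320+0+78·80·93=1316640 → min 1316640 | W₂..W₄: k=2: 0+513360+118·80·69=1164720; k=3: 877920+0+118·93·69=1635126 → min 1164720.
Length 4: W₁..W₄: k=1: 0+1164720+78·118·69=1799796; k=2: 736320+513360+78·80·69=1680240; k=3: 1316640+0+78·93·69=1817166 → min 1680240.
Optimal order: ((W₁W₂)(W₃W₄)) with cost 1680240.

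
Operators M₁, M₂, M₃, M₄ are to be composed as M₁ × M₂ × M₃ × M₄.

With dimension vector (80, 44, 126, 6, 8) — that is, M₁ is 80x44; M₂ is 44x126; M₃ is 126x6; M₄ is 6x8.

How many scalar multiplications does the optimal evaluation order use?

58224

Adjacent pairs: M₁M₂ = 80·44·126 = 443520; M₂M₃ = 44·126·6 = 33264; M₃M₄ = 126·6·8 = 6048.
Length 3: M₁..M₃: k=1: 0+33264+80·44·6=54384; k=2: 443520+0+80·126·6=504000 → min 54384 | M₂..M₄: k=2: 0+6048+44·126·8=50400; k=3: 33264+0+44·6·8=35376 → min 35376.
Length 4: M₁..M₄: k=1: 0+35376+80·44·8=63536; k=2: 443520+6048+80·126·8=530208; k=3: 54384+0+80·6·8=58224 → min 58224.
Optimal order: ((M₁ × (M₂ × M₃)) × M₄) with cost 58224.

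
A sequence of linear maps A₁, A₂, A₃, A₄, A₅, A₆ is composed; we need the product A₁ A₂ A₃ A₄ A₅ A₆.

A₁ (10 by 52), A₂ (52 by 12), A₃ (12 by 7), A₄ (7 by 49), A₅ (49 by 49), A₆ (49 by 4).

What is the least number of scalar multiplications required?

15888

Adjacent pairs: A₁A₂ = 10·52·12 = 6240; A₂A₃ = 52·12·7 = 4368; A₃A₄ = 12·7·49 = 4116; A₄A₅ = 7·49·49 = 16807; A₅A₆ = 49·49·4 = 9604.
Length 3: A₁..A₃: k=1: 0+4368+10·52·7=8008; k=2: 6240+0+10·12·7=7080 → min 7080 | A₂..A₄: k=2: 0+4116+52·12·49=34692; k=3: 4368+0+52·7·49=22204 → min 22204 | A₃..A₅: k=3: 0+16807+12·7·49=20923; k=4: 4116+0+12·49·49=32928 → min 20923 | A₄..A₆: k=4: 0+9604+7·49·4=10976; k=5: 16807+0+7·49·4=18179 → min 10976.
Length 4: A₁..A₄: k=1: 0+22204+10·52·49=47684; k=2: 6240+4116+10·12·49=16236; k=3: 7080+0+10·7·49=10510 → min 10510 | A₂..A₅: k=2: 0+20923+52·12·49=51499; k=3: 4368+16807+52·7·49=39011; k=4: 22204+0+52·49·49=147056 → min 39011 | A₃..A₆: k=3: 0+10976+12·7·4=11312; k=4: 4116+9604+12·49·4=16072; k=5: 20923+0+12·49·4=23275 → min 11312.
Length 5: A₁..A₅: k=1: 0+39011+10·52·49=64491; k=2: 6240+20923+10·12·49=33043; k=3: 7080+16807+10·7·49=27317; k=4: 10510+0+10·49·49=34520 → min 27317 | A₂..A₆: k=2: 0+11312+52·12·4=13808; k=3: 4368+10976+52·7·4=16800; k=4: 22204+9604+52·49·4=42000; k=5: 39011+0+52·49·4=49203 → min 13808.
Length 6: A₁..A₆: k=1: 0+13808+10·52·4=15888; k=2: 6240+11312+10·12·4=18032; k=3: 7080+10976+10·7·4=18336; k=4: 10510+9604+10·49·4=22074; k=5: 27317+0+10·49·4=29277 → min 15888.
Optimal order: (A₁ (A₂ (A₃ (A₄ (A₅ A₆))))) with cost 15888.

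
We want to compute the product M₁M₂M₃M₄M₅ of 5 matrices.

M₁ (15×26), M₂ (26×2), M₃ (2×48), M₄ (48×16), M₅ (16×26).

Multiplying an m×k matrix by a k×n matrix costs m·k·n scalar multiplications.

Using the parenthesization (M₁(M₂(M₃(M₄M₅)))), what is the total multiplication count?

33956

(M₄M₅): 48×16 by 16×26 → 48×26, cost 48·16·26 = 19968
(M₃(M₄M₅)): 2×48 by 48×26 → 2×26, cost 2·48·26 = 2496; cumulative 22464
(M₂(M₃(M₄M₅))): 26×2 by 2×26 → 26×26, cost 26·2·26 = 1352; cumulative 23816
(M₁(M₂(M₃(M₄M₅)))): 15×26 by 26×26 → 15×26, cost 15·26·26 = 10140; cumulative 33956
Total: 33956 scalar multiplications.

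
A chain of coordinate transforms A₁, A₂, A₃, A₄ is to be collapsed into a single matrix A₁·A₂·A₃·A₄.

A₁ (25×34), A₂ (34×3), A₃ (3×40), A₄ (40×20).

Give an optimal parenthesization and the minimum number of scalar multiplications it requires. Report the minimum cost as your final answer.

Adjacent pairs: A₁A₂ = 25·34·3 = 2550; A₂A₃ = 34·3·40 = 4080; A₃A₄ = 3·40·20 = 2400.
Length 3: A₁..A₃: k=1: 0+4080+25·34·40=38080; k=2: 2550+0+25·3·40=5550 → min 5550 | A₂..A₄: k=2: 0+2400+34·3·20=4440; k=3: 4080+0+34·40·20=31280 → min 4440.
Length 4: A₁..A₄: k=1: 0+4440+25·34·20=21440; k=2: 2550+2400+25·3·20=6450; k=3: 5550+0+25·40·20=25550 → min 6450.
Optimal parenthesization: ((A₁·A₂)·(A₃·A₄)) with cost 6450.

6450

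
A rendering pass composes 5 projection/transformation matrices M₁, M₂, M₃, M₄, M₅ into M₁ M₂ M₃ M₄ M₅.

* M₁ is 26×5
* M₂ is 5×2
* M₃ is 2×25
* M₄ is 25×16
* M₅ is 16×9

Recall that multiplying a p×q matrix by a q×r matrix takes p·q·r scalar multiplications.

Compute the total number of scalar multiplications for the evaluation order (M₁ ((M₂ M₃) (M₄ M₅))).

6145

(M₂ M₃): 5×2 by 2×25 → 5×25, cost 5·2·25 = 250
(M₄ M₅): 25×16 by 16×9 → 25×9, cost 25·16·9 = 3600
((M₂ M₃) (M₄ M₅)): 5×25 by 25×9 → 5×9, cost 5·25·9 = 1125; cumulative 4975
(M₁ ((M₂ M₃) (M₄ M₅))): 26×5 by 5×9 → 26×9, cost 26·5·9 = 1170; cumulative 6145
Total: 6145 scalar multiplications.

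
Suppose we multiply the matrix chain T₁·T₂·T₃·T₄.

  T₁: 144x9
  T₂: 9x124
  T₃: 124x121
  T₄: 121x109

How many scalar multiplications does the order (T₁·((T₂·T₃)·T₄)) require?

(T₂·T₃): 9×124 by 124×121 → 9×121, cost 9·124·121 = 135036
((T₂·T₃)·T₄): 9×121 by 121×109 → 9×109, cost 9·121·109 = 118701; cumulative 253737
(T₁·((T₂·T₃)·T₄)): 144×9 by 9×109 → 144×109, cost 144·9·109 = 141264; cumulative 395001
Total: 395001 scalar multiplications.

395001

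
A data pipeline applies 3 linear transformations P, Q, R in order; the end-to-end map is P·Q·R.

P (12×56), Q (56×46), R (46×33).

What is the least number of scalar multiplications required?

49128

Order (P·(Q·R)): (Q·R): 56×46 by 46×33 → 56×33, cost 56·46·33 = 85008; (P·(Q·R)): 12×56 by 56×33 → 12×33, cost 12·56·33 = 22176; cumulative 107184. Total 107184.
Order ((P·Q)·R): (P·Q): 12×56 by 56×46 → 12×46, cost 12·56·46 = 30912; ((P·Q)·R): 12×46 by 46×33 → 12×33, cost 12·46·33 = 18216; cumulative 49128. Total 49128.
Minimum: 49128.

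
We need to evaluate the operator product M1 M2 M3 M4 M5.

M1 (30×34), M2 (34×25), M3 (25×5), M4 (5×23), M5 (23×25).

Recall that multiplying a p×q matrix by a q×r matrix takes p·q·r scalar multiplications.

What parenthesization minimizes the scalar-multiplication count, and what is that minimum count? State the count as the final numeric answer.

Adjacent pairs: M1M2 = 30·34·25 = 25500; M2M3 = 34·25·5 = 4250; M3M4 = 25·5·23 = 2875; M4M5 = 5·23·25 = 2875.
Length 3: M1..M3: k=1: 0+4250+30·34·5=9350; k=2: 25500+0+30·25·5=29250 → min 9350 | M2..M4: k=2: 0+2875+34·25·23=22425; k=3: 4250+0+34·5·23=8160 → min 8160 | M3..M5: k=3: 0+2875+25·5·25=6000; k=4: 2875+0+25·23·25=17250 → min 6000.
Length 4: M1..M4: k=1: 0+8160+30·34·23=31620; k=2: 25500+2875+30·25·23=45625; k=3: 9350+0+30·5·23=12800 → min 12800 | M2..M5: k=2: 0+6000+34·25·25=27250; k=3: 4250+2875+34·5·25=11375; k=4: 8160+0+34·23·25=27710 → min 11375.
Length 5: M1..M5: k=1: 0+11375+30·34·25=36875; k=2: 25500+6000+30·25·25=50250; k=3: 9350+2875+30·5·25=15975; k=4: 12800+0+30·23·25=30050 → min 15975.
Optimal parenthesization: ((M1 (M2 M3)) (M4 M5)) with cost 15975.

15975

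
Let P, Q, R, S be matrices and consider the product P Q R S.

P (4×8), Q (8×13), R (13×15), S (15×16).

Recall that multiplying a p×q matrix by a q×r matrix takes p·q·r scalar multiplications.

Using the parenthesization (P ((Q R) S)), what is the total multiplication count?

3992

(Q R): 8×13 by 13×15 → 8×15, cost 8·13·15 = 1560
((Q R) S): 8×15 by 15×16 → 8×16, cost 8·15·16 = 1920; cumulative 3480
(P ((Q R) S)): 4×8 by 8×16 → 4×16, cost 4·8·16 = 512; cumulative 3992
Total: 3992 scalar multiplications.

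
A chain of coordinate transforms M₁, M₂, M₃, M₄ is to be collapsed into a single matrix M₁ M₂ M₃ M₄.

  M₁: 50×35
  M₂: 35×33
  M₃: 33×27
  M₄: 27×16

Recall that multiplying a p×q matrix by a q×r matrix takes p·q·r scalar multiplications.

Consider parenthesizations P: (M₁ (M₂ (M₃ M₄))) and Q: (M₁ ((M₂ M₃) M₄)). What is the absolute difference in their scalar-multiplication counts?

13569

Order P = (M₁ (M₂ (M₃ M₄))): (M₃ M₄): 33×27 by 27×16 → 33×16, cost 33·27·16 = 14256; (M₂ (M₃ M₄)): 35×33 by 33×16 → 35×16, cost 35·33·16 = 18480; cumulative 32736; (M₁ (M₂ (M₃ M₄))): 50×35 by 35×16 → 50×16, cost 50·35·16 = 28000; cumulative 60736. Total 60736.
Order Q = (M₁ ((M₂ M₃) M₄)): (M₂ M₃): 35×33 by 33×27 → 35×27, cost 35·33·27 = 31185; ((M₂ M₃) M₄): 35×27 by 27×16 → 35×16, cost 35·27·16 = 15120; cumulative 46305; (M₁ ((M₂ M₃) M₄)): 50×35 by 35×16 → 50×16, cost 50·35·16 = 28000; cumulative 74305. Total 74305.
Difference: |60736 − 74305| = 13569.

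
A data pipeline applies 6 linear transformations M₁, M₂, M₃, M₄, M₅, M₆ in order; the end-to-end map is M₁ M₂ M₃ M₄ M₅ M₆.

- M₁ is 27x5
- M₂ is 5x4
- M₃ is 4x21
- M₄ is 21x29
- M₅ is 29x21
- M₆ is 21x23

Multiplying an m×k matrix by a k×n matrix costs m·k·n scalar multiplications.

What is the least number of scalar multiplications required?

9828

Adjacent pairs: M₁M₂ = 27·5·4 = 540; M₂M₃ = 5·4·21 = 420; M₃M₄ = 4·21·29 = 2436; M₄M₅ = 21·29·21 = 12789; M₅M₆ = 29·21·23 = 14007.
Length 3: M₁..M₃: k=1: 0+420+27·5·21=3255; k=2: 540+0+27·4·21=2808 → min 2808 | M₂..M₄: k=2: 0+2436+5·4·29=3016; k=3: 420+0+5·21·29=3465 → min 3016 | M₃..M₅: k=3: 0+12789+4·21·21=14553; k=4: 2436+0+4·29·21=4872 → min 4872 | M₄..M₆: k=4: 0+14007+21·29·23=28014; k=5: 12789+0+21·21·23=22932 → min 22932.
Length 4: M₁..M₄: k=1: 0+3016+27·5·29=6931; k=2: 540+2436+27·4·29=6108; k=3: 2808+0+27·21·29=19251 → min 6108 | M₂..M₅: k=2: 0+4872+5·4·21=5292; k=3: 420+12789+5·21·21=15414; k=4: 3016+0+5·29·21=6061 → min 5292 | M₃..M₆: k=3: 0+22932+4·21·23=24864; k=4: 2436+14007+4·29·23=19111; k=5: 4872+0+4·21·23=6804 → min 6804.
Length 5: M₁..M₅: k=1: 0+5292+27·5·21=8127; k=2: 540+4872+27·4·21=7680; k=3: 2808+12789+27·21·21=27504; k=4: 6108+0+27·29·21=22551 → min 7680 | M₂..M₆: k=2: 0+6804+5·4·23=7264; k=3: 420+22932+5·21·23=25767; k=4: 3016+14007+5·29·23=20358; k=5: 5292+0+5·21·23=7707 → min 7264.
Length 6: M₁..M₆: k=1: 0+7264+27·5·23=10369; k=2: 540+6804+27·4·23=9828; k=3: 2808+22932+27·21·23=38781; k=4: 6108+14007+27·29·23=38124; k=5: 7680+0+27·21·23=20721 → min 9828.
Optimal order: ((M₁ M₂) (((M₃ M₄) M₅) M₆)) with cost 9828.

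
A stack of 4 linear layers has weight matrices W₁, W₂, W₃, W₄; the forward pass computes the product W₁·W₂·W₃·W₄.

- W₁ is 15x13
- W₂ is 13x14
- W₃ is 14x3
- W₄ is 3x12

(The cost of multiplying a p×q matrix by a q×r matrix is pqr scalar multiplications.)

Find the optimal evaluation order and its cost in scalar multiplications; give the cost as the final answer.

1671

Adjacent pairs: W₁W₂ = 15·13·14 = 2730; W₂W₃ = 13·14·3 = 546; W₃W₄ = 14·3·12 = 504.
Length 3: W₁..W₃: k=1: 0+546+15·13·3=1131; k=2: 2730+0+15·14·3=3360 → min 1131 | W₂..W₄: k=2: 0+504+13·14·12=2688; k=3: 546+0+13·3·12=1014 → min 1014.
Length 4: W₁..W₄: k=1: 0+1014+15·13·12=3354; k=2: 2730+504+15·14·12=5754; k=3: 1131+0+15·3·12=1671 → min 1671.
Optimal parenthesization: ((W₁·(W₂·W₃))·W₄) with cost 1671.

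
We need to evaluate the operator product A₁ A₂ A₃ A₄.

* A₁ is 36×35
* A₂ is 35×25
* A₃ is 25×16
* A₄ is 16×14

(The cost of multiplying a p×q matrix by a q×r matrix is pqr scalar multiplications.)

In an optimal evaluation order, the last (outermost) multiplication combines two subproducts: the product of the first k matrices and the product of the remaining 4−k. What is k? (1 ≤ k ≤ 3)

1

Adjacent pairs: A₁A₂ = 36·35·25 = 31500; A₂A₃ = 35·25·16 = 14000; A₃A₄ = 25·16·14 = 5600.
Length 3: A₁..A₃: k=1: 0+14000+36·35·16=34160; k=2: 31500+0+36·25·16=45900 → min 34160 | A₂..A₄: k=2: 0+5600+35·25·14=17850; k=3: 14000+0+35·16·14=21840 → min 17850.
Top-level splits: k=1: (A₁..A₁)·(A₂..A₄) → 0+17850+36·35·14 = 35490; k=2: (A₁..A₂)·(A₃..A₄) → 31500+5600+36·25·14 = 49700; k=3: (A₁..A₃)·(A₄..A₄) → 34160+0+36·16·14 = 42224.
Best split is after A₁, i.e. k = 1.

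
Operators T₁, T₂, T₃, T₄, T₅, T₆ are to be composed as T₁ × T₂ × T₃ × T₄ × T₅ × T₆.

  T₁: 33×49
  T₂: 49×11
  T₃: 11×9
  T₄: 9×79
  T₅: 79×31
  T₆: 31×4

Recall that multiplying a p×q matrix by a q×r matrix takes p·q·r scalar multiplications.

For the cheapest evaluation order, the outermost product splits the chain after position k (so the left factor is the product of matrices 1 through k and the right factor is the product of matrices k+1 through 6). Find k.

1

Adjacent pairs: T₁T₂ = 33·49·11 = 17787; T₂T₃ = 49·11·9 = 4851; T₃T₄ = 11·9·79 = 7821; T₄T₅ = 9·79·31 = 22041; T₅T₆ = 79·31·4 = 9796.
Length 3: T₁..T₃: k=1: 0+4851+33·49·9=19404; k=2: 17787+0+33·11·9=21054 → min 19404 | T₂..T₄: k=2: 0+7821+49·11·79=50402; k=3: 4851+0+49·9·79=39690 → min 39690 | T₃..T₅: k=3: 0+22041+11·9·31=25110; k=4: 7821+0+11·79·31=34760 → min 25110 | T₄..T₆: k=4: 0+9796+9·79·4=12640; k=5: 22041+0+9·31·4=23157 → min 12640.
Length 4: T₁..T₄: k=1: 0+39690+33·49·79=167433; k=2: 17787+7821+33·11·79=54285; k=3: 19404+0+33·9·79=42867 → min 42867 | T₂..T₅: k=2: 0+25110+49·11·31=41819; k=3: 4851+22041+49·9·31=40563; k=4: 39690+0+49·79·31=159691 → min 40563 | T₃..T₆: k=3: 0+12640+11·9·4=13036; k=4: 7821+9796+11·79·4=21093; k=5: 25110+0+11·31·4=26474 → min 13036.
Length 5: T₁..T₅: k=1: 0+40563+33·49·31=90690; k=2: 17787+25110+33·11·31=54150; k=3: 19404+22041+33·9·31=50652; k=4: 42867+0+33·79·31=123684 → min 50652 | T₂..T₆: k=2: 0+13036+49·11·4=15192; k=3: 4851+12640+49·9·4=19255; k=4: 39690+9796+49·79·4=64970; k=5: 40563+0+49·31·4=46639 → min 15192.
Top-level splits: k=1: (T₁..T₁)·(T₂..T₆) → 0+15192+33·49·4 = 21660; k=2: (T₁..T₂)·(T₃..T₆) → 17787+13036+33·11·4 = 32275; k=3: (T₁..T₃)·(T₄..T₆) → 19404+12640+33·9·4 = 33232; k=4: (T₁..T₄)·(T₅..T₆) → 42867+9796+33·79·4 = 63091; k=5: (T₁..T₅)·(T₆..T₆) → 50652+0+33·31·4 = 54744.
Best split is after T₁, i.e. k = 1.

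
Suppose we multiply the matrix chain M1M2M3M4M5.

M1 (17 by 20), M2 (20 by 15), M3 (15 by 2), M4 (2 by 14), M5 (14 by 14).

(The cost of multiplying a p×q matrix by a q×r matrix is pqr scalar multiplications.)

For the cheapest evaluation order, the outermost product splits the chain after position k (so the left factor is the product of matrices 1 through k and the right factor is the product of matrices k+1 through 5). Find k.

3

Adjacent pairs: M1M2 = 17·20·15 = 5100; M2M3 = 20·15·2 = 600; M3M4 = 15·2·14 = 420; M4M5 = 2·14·14 = 392.
Length 3: M1..M3: k=1: 0+600+17·20·2=1280; k=2: 5100+0+17·15·2=5610 → min 1280 | M2..M4: k=2: 0+420+20·15·14=4620; k=3: 600+0+20·2·14=1160 → min 1160 | M3..M5: k=3: 0+392+15·2·14=812; k=4: 420+0+15·14·14=3360 → min 812.
Length 4: M1..M4: k=1: 0+1160+17·20·14=5920; k=2: 5100+420+17·15·14=9090; k=3: 1280+0+17·2·14=1756 → min 1756 | M2..M5: k=2: 0+812+20·15·14=5012; k=3: 600+392+20·2·14=1552; k=4: 1160+0+20·14·14=5080 → min 1552.
Top-level splits: k=1: (M1..M1)·(M2..M5) → 0+1552+17·20·14 = 6312; k=2: (M1..M2)·(M3..M5) → 5100+812+17·15·14 = 9482; k=3: (M1..M3)·(M4..M5) → 1280+392+17·2·14 = 2148; k=4: (M1..M4)·(M5..M5) → 1756+0+17·14·14 = 5088.
Best split is after M3, i.e. k = 3.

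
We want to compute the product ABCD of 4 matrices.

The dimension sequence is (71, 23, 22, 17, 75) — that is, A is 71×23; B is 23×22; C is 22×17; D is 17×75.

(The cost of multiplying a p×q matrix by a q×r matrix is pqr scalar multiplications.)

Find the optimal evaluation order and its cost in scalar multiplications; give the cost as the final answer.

126888

Adjacent pairs: AB = 71·23·22 = 35926; BC = 23·22·17 = 8602; CD = 22·17·75 = 28050.
Length 3: A..C: k=1: 0+8602+71·23·17=36363; k=2: 35926+0+71·22·17=62480 → min 36363 | B..D: k=2: 0+28050+23·22·75=66000; k=3: 8602+0+23·17·75=37927 → min 37927.
Length 4: A..D: k=1: 0+37927+71·23·75=160402; k=2: 35926+28050+71·22·75=181126; k=3: 36363+0+71·17·75=126888 → min 126888.
Optimal parenthesization: ((A(BC))D) with cost 126888.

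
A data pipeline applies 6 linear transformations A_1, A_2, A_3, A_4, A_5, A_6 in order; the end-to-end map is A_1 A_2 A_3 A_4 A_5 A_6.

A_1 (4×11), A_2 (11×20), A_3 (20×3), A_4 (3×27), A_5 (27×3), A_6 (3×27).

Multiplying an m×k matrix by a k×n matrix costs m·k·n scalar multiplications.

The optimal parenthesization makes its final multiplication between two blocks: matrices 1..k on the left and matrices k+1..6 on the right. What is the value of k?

Adjacent pairs: A_1A_2 = 4·11·20 = 880; A_2A_3 = 11·20·3 = 660; A_3A_4 = 20·3·27 = 1620; A_4A_5 = 3·27·3 = 243; A_5A_6 = 27·3·27 = 2187.
Length 3: A_1..A_3: k=1: 0+660+4·11·3=792; k=2: 880+0+4·20·3=1120 → min 792 | A_2..A_4: k=2: 0+1620+11·20·27=7560; k=3: 660+0+11·3·27=1551 → min 1551 | A_3..A_5: k=3: 0+243+20·3·3=423; k=4: 1620+0+20·27·3=3240 → min 423 | A_4..A_6: k=4: 0+2187+3·27·27=4374; k=5: 243+0+3·3·27=486 → min 486.
Length 4: A_1..A_4: k=1: 0+1551+4·11·27=2739; k=2: 880+1620+4·20·27=4660; k=3: 792+0+4·3·27=1116 → min 1116 | A_2..A_5: k=2: 0+423+11·20·3=1083; k=3: 660+243+11·3·3=1002; k=4: 1551+0+11·27·3=2442 → min 1002 | A_3..A_6: k=3: 0+486+20·3·27=2106; k=4: 1620+2187+20·27·27=18387; k=5: 423+0+20·3·27=2043 → min 2043.
Length 5: A_1..A_5: k=1: 0+1002+4·11·3=1134; k=2: 880+423+4·20·3=1543; k=3: 792+243+4·3·3=1071; k=4: 1116+0+4·27·3=1440 → min 1071 | A_2..A_6: k=2: 0+2043+11·20·27=7983; k=3: 660+486+11·3·27=2037; k=4: 1551+2187+11·27·27=11757; k=5: 1002+0+11·3·27=1893 → min 1893.
Top-level splits: k=1: (A_1..A_1)·(A_2..A_6) → 0+1893+4·11·27 = 3081; k=2: (A_1..A_2)·(A_3..A_6) → 880+2043+4·20·27 = 5083; k=3: (A_1..A_3)·(A_4..A_6) → 792+486+4·3·27 = 1602; k=4: (A_1..A_4)·(A_5..A_6) → 1116+2187+4·27·27 = 6219; k=5: (A_1..A_5)·(A_6..A_6) → 1071+0+4·3·27 = 1395.
Best split is after A_5, i.e. k = 5.

5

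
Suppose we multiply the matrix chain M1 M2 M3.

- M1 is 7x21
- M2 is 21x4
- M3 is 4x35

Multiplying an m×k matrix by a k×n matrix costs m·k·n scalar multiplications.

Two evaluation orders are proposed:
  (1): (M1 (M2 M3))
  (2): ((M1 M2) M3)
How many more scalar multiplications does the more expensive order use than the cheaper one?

6517

Order (1) = (M1 (M2 M3)): (M2 M3): 21×4 by 4×35 → 21×35, cost 21·4·35 = 2940; (M1 (M2 M3)): 7×21 by 21×35 → 7×35, cost 7·21·35 = 5145; cumulative 8085. Total 8085.
Order (2) = ((M1 M2) M3): (M1 M2): 7×21 by 21×4 → 7×4, cost 7·21·4 = 588; ((M1 M2) M3): 7×4 by 4×35 → 7×35, cost 7·4·35 = 980; cumulative 1568. Total 1568.
Difference: |8085 − 1568| = 6517.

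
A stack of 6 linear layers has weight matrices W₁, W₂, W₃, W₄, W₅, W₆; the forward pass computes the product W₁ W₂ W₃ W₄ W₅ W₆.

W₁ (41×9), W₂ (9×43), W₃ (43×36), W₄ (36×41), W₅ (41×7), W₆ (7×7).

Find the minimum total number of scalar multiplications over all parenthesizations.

26901

Adjacent pairs: W₁W₂ = 41·9·43 = 15867; W₂W₃ = 9·43·36 = 13932; W₃W₄ = 43·36·41 = 63468; W₄W₅ = 36·41·7 = 10332; W₅W₆ = 41·7·7 = 2009.
Length 3: W₁..W₃: k=1: 0+13932+41·9·36=27216; k=2: 15867+0+41·43·36=79335 → min 27216 | W₂..W₄: k=2: 0+63468+9·43·41=79335; k=3: 13932+0+9·36·41=27216 → min 27216 | W₃..W₅: k=3: 0+10332+43·36·7=21168; k=4: 63468+0+43·41·7=75809 → min 21168 | W₄..W₆: k=4: 0+2009+36·41·7=12341; k=5: 10332+0+36·7·7=12096 → min 12096.
Length 4: W₁..W₄: k=1: 0+27216+41·9·41=42345; k=2: 15867+63468+41·43·41=151618; k=3: 27216+0+41·36·41=87732 → min 42345 | W₂..W₅: k=2: 0+21168+9·43·7=23877; k=3: 13932+10332+9·36·7=26532; k=4: 27216+0+9·41·7=29799 → min 23877 | W₃..W₆: k=3: 0+12096+43·36·7=22932; k=4: 63468+2009+43·41·7=77818; k=5: 21168+0+43·7·7=23275 → min 22932.
Length 5: W₁..W₅: k=1: 0+23877+41·9·7=26460; k=2: 15867+21168+41·43·7=49376; k=3: 27216+10332+41·36·7=47880; k=4: 42345+0+41·41·7=54112 → min 26460 | W₂..W₆: k=2: 0+22932+9·43·7=25641; k=3: 13932+12096+9·36·7=28296; k=4: 27216+2009+9·41·7=31808; k=5: 23877+0+9·7·7=24318 → min 24318.
Length 6: W₁..W₆: k=1: 0+24318+41·9·7=26901; k=2: 15867+22932+41·43·7=51140; k=3: 27216+12096+41·36·7=49644; k=4: 42345+2009+41·41·7=56121; k=5: 26460+0+41·7·7=28469 → min 26901.
Optimal order: (W₁ ((W₂ (W₃ (W₄ W₅))) W₆)) with cost 26901.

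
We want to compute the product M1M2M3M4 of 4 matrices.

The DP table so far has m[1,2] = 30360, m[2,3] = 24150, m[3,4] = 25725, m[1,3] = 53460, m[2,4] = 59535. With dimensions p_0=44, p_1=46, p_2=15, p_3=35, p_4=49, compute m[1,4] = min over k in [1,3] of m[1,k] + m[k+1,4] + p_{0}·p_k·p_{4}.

88425

m[1,4] = min over k∈[1,3] of m[1,k]+m[k+1,4]+p_{0}·p_k·p_{4}.
k=1: 0 + 59535 + 44·46·49 = 158711; k=2: 30360 + 25725 + 44·15·49 = 88425; k=3: 53460 + 0 + 44·35·49 = 128920.
Minimum: 88425 at k=2.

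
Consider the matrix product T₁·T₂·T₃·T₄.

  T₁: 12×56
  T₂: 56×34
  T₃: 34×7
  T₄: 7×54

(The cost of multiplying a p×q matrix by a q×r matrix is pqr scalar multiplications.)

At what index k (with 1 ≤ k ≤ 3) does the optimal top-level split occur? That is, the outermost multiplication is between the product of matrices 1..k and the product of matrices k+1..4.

3

Adjacent pairs: T₁T₂ = 12·56·34 = 22848; T₂T₃ = 56·34·7 = 13328; T₃T₄ = 34·7·54 = 12852.
Length 3: T₁..T₃: k=1: 0+13328+12·56·7=18032; k=2: 22848+0+12·34·7=25704 → min 18032 | T₂..T₄: k=2: 0+12852+56·34·54=115668; k=3: 13328+0+56·7·54=34496 → min 34496.
Top-level splits: k=1: (T₁..T₁)·(T₂..T₄) → 0+34496+12·56·54 = 70784; k=2: (T₁..T₂)·(T₃..T₄) → 22848+12852+12·34·54 = 57732; k=3: (T₁..T₃)·(T₄..T₄) → 18032+0+12·7·54 = 22568.
Best split is after T₃, i.e. k = 3.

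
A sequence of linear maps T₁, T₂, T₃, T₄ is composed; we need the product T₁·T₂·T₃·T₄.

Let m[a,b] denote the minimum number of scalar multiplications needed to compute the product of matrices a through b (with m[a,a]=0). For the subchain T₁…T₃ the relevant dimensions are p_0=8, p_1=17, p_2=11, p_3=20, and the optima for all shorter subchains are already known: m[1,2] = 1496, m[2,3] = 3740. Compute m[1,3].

3256

m[1,3] = min over k∈[1,2] of m[1,k]+m[k+1,3]+p_{0}·p_k·p_{3}.
k=1: 0 + 3740 + 8·17·20 = 6460; k=2: 1496 + 0 + 8·11·20 = 3256.
Minimum: 3256 at k=2.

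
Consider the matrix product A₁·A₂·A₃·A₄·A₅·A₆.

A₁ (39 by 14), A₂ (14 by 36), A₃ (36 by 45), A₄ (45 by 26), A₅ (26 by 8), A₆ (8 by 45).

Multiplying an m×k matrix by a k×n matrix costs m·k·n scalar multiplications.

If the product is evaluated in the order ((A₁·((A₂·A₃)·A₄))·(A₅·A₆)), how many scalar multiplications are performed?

108246

(A₂·A₃): 14×36 by 36×45 → 14×45, cost 14·36·45 = 22680
((A₂·A₃)·A₄): 14×45 by 45×26 → 14×26, cost 14·45·26 = 16380; cumulative 39060
(A₁·((A₂·A₃)·A₄)): 39×14 by 14×26 → 39×26, cost 39·14·26 = 14196; cumulative 53256
(A₅·A₆): 26×8 by 8×45 → 26×45, cost 26·8·45 = 9360
((A₁·((A₂·A₃)·A₄))·(A₅·A₆)): 39×26 by 26×45 → 39×45, cost 39·26·45 = 45630; cumulative 108246
Total: 108246 scalar multiplications.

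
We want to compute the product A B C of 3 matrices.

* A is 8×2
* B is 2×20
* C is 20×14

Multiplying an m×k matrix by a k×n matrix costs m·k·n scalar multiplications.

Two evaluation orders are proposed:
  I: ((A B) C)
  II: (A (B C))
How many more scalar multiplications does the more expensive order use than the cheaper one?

Order I = ((A B) C): (A B): 8×2 by 2×20 → 8×20, cost 8·2·20 = 320; ((A B) C): 8×20 by 20×14 → 8×14, cost 8·20·14 = 2240; cumulative 2560. Total 2560.
Order II = (A (B C)): (B C): 2×20 by 20×14 → 2×14, cost 2·20·14 = 560; (A (B C)): 8×2 by 2×14 → 8×14, cost 8·2·14 = 224; cumulative 784. Total 784.
Difference: |2560 − 784| = 1776.

1776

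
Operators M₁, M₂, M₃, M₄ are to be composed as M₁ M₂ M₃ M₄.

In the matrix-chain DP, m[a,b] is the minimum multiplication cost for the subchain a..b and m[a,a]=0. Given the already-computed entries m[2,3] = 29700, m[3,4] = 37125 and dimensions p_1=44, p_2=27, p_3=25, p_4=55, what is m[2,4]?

90200

m[2,4] = min over k∈[2,3] of m[2,k]+m[k+1,4]+p_{1}·p_k·p_{4}.
k=2: 0 + 37125 + 44·27·55 = 102465; k=3: 29700 + 0 + 44·25·55 = 90200.
Minimum: 90200 at k=3.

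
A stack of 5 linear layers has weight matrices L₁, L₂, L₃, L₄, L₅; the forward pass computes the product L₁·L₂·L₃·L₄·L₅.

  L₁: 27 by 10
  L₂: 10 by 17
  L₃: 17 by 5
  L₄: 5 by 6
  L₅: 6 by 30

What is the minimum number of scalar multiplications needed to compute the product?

Adjacent pairs: L₁L₂ = 27·10·17 = 4590; L₂L₃ = 10·17·5 = 850; L₃L₄ = 17·5·6 = 510; L₄L₅ = 5·6·30 = 900.
Length 3: L₁..L₃: k=1: 0+850+27·10·5=2200; k=2: 4590+0+27·17·5=6885 → min 2200 | L₂..L₄: k=2: 0+510+10·17·6=1530; k=3: 850+0+10·5·6=1150 → min 1150 | L₃..L₅: k=3: 0+900+17·5·30=3450; k=4: 510+0+17·6·30=3570 → min 3450.
Length 4: L₁..L₄: k=1: 0+1150+27·10·6=2770; k=2: 4590+510+27·17·6=7854; k=3: 2200+0+27·5·6=3010 → min 2770 | L₂..L₅: k=2: 0+3450+10·17·30=8550; k=3: 850+900+10·5·30=3250; k=4: 1150+0+10·6·30=2950 → min 2950.
Length 5: L₁..L₅: k=1: 0+2950+27·10·30=11050; k=2: 4590+3450+27·17·30=21810; k=3: 2200+900+27·5·30=7150; k=4: 2770+0+27·6·30=7630 → min 7150.
Optimal order: ((L₁·(L₂·L₃))·(L₄·L₅)) with cost 7150.

7150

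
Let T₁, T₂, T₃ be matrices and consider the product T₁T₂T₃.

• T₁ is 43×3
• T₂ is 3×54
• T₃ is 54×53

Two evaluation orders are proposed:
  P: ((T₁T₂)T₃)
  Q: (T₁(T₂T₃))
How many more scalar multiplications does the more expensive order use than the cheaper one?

Order P = ((T₁T₂)T₃): (T₁T₂): 43×3 by 3×54 → 43×54, cost 43·3·54 = 6966; ((T₁T₂)T₃): 43×54 by 54×53 → 43×53, cost 43·54·53 = 123066; cumulative 130032. Total 130032.
Order Q = (T₁(T₂T₃)): (T₂T₃): 3×54 by 54×53 → 3×53, cost 3·54·53 = 8586; (T₁(T₂T₃)): 43×3 by 3×53 → 43×53, cost 43·3·53 = 6837; cumulative 15423. Total 15423.
Difference: |130032 − 15423| = 114609.

114609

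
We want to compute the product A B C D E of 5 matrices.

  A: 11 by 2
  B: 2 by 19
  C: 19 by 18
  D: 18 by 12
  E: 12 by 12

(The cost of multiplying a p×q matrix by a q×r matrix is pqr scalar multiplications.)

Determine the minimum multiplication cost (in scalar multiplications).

Adjacent pairs: AB = 11·2·19 = 418; BC = 2·19·18 = 684; CD = 19·18·12 = 4104; DE = 18·12·12 = 2592.
Length 3: A..C: k=1: 0+684+11·2·18=1080; k=2: 418+0+11·19·18=4180 → min 1080 | B..D: k=2: 0+4104+2·19·12=4560; k=3: 684+0+2·18·12=1116 → min 1116 | C..E: k=3: 0+2592+19·18·12=6696; k=4: 4104+0+19·12·12=6840 → min 6696.
Length 4: A..D: k=1: 0+1116+11·2·12=1380; k=2: 418+4104+11·19·12=7030; k=3: 1080+0+11·18·12=3456 → min 1380 | B..E: k=2: 0+6696+2·19·12=7152; k=3: 684+2592+2·18·12=3708; k=4: 1116+0+2·12·12=1404 → min 1404.
Length 5: A..E: k=1: 0+1404+11·2·12=1668; k=2: 418+6696+11·19·12=9622; k=3: 1080+2592+11·18·12=6048; k=4: 1380+0+11·12·12=2964 → min 1668.
Optimal order: (A (((B C) D) E)) with cost 1668.

1668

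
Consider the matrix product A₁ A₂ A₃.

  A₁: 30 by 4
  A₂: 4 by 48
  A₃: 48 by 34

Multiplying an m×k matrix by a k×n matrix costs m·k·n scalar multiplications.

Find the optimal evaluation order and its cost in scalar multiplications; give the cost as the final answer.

10608

(A₁ (A₂ A₃)): cost 10608.
((A₁ A₂) A₃): cost 54720.
Optimal: (A₁ (A₂ A₃)) with cost 10608.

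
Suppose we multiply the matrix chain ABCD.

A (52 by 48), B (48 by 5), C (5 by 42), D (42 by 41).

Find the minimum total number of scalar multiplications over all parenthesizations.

31750

Adjacent pairs: AB = 52·48·5 = 12480; BC = 48·5·42 = 10080; CD = 5·42·41 = 8610.
Length 3: A..C: k=1: 0+10080+52·48·42=114912; k=2: 12480+0+52·5·42=23400 → min 23400 | B..D: k=2: 0+8610+48·5·41=18450; k=3: 10080+0+48·42·41=92736 → min 18450.
Length 4: A..D: k=1: 0+18450+52·48·41=120786; k=2: 12480+8610+52·5·41=31750; k=3: 23400+0+52·42·41=112944 → min 31750.
Optimal order: ((AB)(CD)) with cost 31750.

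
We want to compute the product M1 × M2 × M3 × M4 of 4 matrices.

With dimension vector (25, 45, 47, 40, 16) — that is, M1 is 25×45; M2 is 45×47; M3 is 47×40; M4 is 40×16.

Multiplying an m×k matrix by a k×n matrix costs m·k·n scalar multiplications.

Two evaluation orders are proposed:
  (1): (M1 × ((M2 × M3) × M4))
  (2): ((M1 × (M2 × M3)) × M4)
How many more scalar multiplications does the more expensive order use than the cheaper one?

14200

Order (1) = (M1 × ((M2 × M3) × M4)): (M2 × M3): 45×47 by 47×40 → 45×40, cost 45·47·40 = 84600; ((M2 × M3) × M4): 45×40 by 40×16 → 45×16, cost 45·40·16 = 28800; cumulative 113400; (M1 × ((M2 × M3) × M4)): 25×45 by 45×16 → 25×16, cost 25·45·16 = 18000; cumulative 131400. Total 131400.
Order (2) = ((M1 × (M2 × M3)) × M4): (M2 × M3): 45×47 by 47×40 → 45×40, cost 45·47·40 = 84600; (M1 × (M2 × M3)): 25×45 by 45×40 → 25×40, cost 25·45·40 = 45000; cumulative 129600; ((M1 × (M2 × M3)) × M4): 25×40 by 40×16 → 25×16, cost 25·40·16 = 16000; cumulative 145600. Total 145600.
Difference: |131400 − 145600| = 14200.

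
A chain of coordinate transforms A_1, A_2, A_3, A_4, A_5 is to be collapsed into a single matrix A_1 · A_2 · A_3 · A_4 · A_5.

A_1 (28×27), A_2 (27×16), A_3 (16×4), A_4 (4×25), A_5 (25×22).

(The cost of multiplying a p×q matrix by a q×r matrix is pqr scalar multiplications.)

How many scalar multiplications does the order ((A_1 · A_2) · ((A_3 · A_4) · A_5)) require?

32352

(A_1 · A_2): 28×27 by 27×16 → 28×16, cost 28·27·16 = 12096
(A_3 · A_4): 16×4 by 4×25 → 16×25, cost 16·4·25 = 1600
((A_3 · A_4) · A_5): 16×25 by 25×22 → 16×22, cost 16·25·22 = 8800; cumulative 10400
((A_1 · A_2) · ((A_3 · A_4) · A_5)): 28×16 by 16×22 → 28×22, cost 28·16·22 = 9856; cumulative 32352
Total: 32352 scalar multiplications.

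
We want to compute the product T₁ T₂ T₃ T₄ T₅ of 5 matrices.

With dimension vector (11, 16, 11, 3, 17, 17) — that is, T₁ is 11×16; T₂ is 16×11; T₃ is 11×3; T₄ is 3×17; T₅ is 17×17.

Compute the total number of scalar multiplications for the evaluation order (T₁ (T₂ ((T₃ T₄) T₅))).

(T₃ T₄): 11×3 by 3×17 → 11×17, cost 11·3·17 = 561
((T₃ T₄) T₅): 11×17 by 17×17 → 11×17, cost 11·17·17 = 3179; cumulative 3740
(T₂ ((T₃ T₄) T₅)): 16×11 by 11×17 → 16×17, cost 16·11·17 = 2992; cumulative 6732
(T₁ (T₂ ((T₃ T₄) T₅))): 11×16 by 16×17 → 11×17, cost 11·16·17 = 2992; cumulative 9724
Total: 9724 scalar multiplications.

9724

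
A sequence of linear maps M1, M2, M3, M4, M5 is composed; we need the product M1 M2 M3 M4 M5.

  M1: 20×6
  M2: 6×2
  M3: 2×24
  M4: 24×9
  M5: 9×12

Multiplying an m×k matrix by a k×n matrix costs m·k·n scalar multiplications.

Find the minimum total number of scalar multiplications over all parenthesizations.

Adjacent pairs: M1M2 = 20·6·2 = 240; M2M3 = 6·2·24 = 288; M3M4 = 2·24·9 = 432; M4M5 = 24·9·12 = 2592.
Length 3: M1..M3: k=1: 0+288+20·6·24=3168; k=2: 240+0+20·2·24=1200 → min 1200 | M2..M4: k=2: 0+432+6·2·9=540; k=3: 288+0+6·24·9=1584 → min 540 | M3..M5: k=3: 0+2592+2·24·12=3168; k=4: 432+0+2·9·12=648 → min 648.
Length 4: M1..M4: k=1: 0+540+20·6·9=1620; k=2: 240+432+20·2·9=1032; k=3: 1200+0+20·24·9=5520 → min 1032 | M2..M5: k=2: 0+648+6·2·12=792; k=3: 288+2592+6·24·12=4608; k=4: 540+0+6·9·12=1188 → min 792.
Length 5: M1..M5: k=1: 0+792+20·6·12=2232; k=2: 240+648+20·2·12=1368; k=3: 1200+2592+20·24·12=9552; k=4: 1032+0+20·9·12=3192 → min 1368.
Optimal order: ((M1 M2) ((M3 M4) M5)) with cost 1368.

1368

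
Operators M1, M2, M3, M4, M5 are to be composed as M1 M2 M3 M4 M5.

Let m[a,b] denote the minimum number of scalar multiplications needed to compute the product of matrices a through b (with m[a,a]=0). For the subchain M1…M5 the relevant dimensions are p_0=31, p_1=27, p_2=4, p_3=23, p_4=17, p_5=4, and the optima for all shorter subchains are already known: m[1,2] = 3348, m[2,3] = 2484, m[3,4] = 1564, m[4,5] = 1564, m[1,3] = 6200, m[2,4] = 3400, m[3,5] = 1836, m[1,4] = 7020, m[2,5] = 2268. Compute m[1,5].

5616

m[1,5] = min over k∈[1,4] of m[1,k]+m[k+1,5]+p_{0}·p_k·p_{5}.
k=1: 0 + 2268 + 31·27·4 = 5616; k=2: 3348 + 1836 + 31·4·4 = 5680; k=3: 6200 + 1564 + 31·23·4 = 10616; k=4: 7020 + 0 + 31·17·4 = 9128.
Minimum: 5616 at k=1.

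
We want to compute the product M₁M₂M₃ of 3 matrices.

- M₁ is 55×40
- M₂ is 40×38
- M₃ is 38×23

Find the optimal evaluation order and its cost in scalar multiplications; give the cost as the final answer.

85560

(M₁(M₂M₃)): cost 85560.
((M₁M₂)M₃): cost 131670.
Optimal: (M₁(M₂M₃)) with cost 85560.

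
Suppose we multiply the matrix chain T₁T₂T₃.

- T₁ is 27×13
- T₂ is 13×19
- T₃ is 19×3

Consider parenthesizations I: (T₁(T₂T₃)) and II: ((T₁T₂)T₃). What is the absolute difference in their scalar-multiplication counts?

6414

Order I = (T₁(T₂T₃)): (T₂T₃): 13×19 by 19×3 → 13×3, cost 13·19·3 = 741; (T₁(T₂T₃)): 27×13 by 13×3 → 27×3, cost 27·13·3 = 1053; cumulative 1794. Total 1794.
Order II = ((T₁T₂)T₃): (T₁T₂): 27×13 by 13×19 → 27×19, cost 27·13·19 = 6669; ((T₁T₂)T₃): 27×19 by 19×3 → 27×3, cost 27·19·3 = 1539; cumulative 8208. Total 8208.
Difference: |1794 − 8208| = 6414.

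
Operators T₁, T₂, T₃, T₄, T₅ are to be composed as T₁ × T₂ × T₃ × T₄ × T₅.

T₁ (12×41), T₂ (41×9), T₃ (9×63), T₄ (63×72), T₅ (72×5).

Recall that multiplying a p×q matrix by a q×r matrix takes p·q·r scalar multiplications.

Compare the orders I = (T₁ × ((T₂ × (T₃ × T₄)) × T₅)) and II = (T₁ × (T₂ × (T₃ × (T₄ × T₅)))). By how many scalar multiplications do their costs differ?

54792

Order I = (T₁ × ((T₂ × (T₃ × T₄)) × T₅)): (T₃ × T₄): 9×63 by 63×72 → 9×72, cost 9·63·72 = 40824; (T₂ × (T₃ × T₄)): 41×9 by 9×72 → 41×72, cost 41·9·72 = 26568; cumulative 67392; ((T₂ × (T₃ × T₄)) × T₅): 41×72 by 72×5 → 41×5, cost 41·72·5 = 14760; cumulative 82152; (T₁ × ((T₂ × (T₃ × T₄)) × T₅)): 12×41 by 41×5 → 12×5, cost 12·41·5 = 2460; cumulative 84612. Total 84612.
Order II = (T₁ × (T₂ × (T₃ × (T₄ × T₅)))): (T₄ × T₅): 63×72 by 72×5 → 63×5, cost 63·72·5 = 22680; (T₃ × (T₄ × T₅)): 9×63 by 63×5 → 9×5, cost 9·63·5 = 2835; cumulative 25515; (T₂ × (T₃ × (T₄ × T₅))): 41×9 by 9×5 → 41×5, cost 41·9·5 = 1845; cumulative 27360; (T₁ × (T₂ × (T₃ × (T₄ × T₅)))): 12×41 by 41×5 → 12×5, cost 12·41·5 = 2460; cumulative 29820. Total 29820.
Difference: |84612 − 29820| = 54792.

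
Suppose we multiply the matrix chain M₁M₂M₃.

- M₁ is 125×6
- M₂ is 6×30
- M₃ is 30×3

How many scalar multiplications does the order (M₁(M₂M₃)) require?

(M₂M₃): 6×30 by 30×3 → 6×3, cost 6·30·3 = 540
(M₁(M₂M₃)): 125×6 by 6×3 → 125×3, cost 125·6·3 = 2250; cumulative 2790
Total: 2790 scalar multiplications.

2790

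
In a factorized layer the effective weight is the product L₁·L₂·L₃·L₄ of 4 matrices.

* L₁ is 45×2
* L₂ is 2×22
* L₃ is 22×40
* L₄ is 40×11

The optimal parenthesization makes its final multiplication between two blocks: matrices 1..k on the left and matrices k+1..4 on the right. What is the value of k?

1

Adjacent pairs: L₁L₂ = 45·2·22 = 1980; L₂L₃ = 2·22·40 = 1760; L₃L₄ = 22·40·11 = 9680.
Length 3: L₁..L₃: k=1: 0+1760+45·2·40=5360; k=2: 1980+0+45·22·40=41580 → min 5360 | L₂..L₄: k=2: 0+9680+2·22·11=10164; k=3: 1760+0+2·40·11=2640 → min 2640.
Top-level splits: k=1: (L₁..L₁)·(L₂..L₄) → 0+2640+45·2·11 = 3630; k=2: (L₁..L₂)·(L₃..L₄) → 1980+9680+45·22·11 = 22550; k=3: (L₁..L₃)·(L₄..L₄) → 5360+0+45·40·11 = 25160.
Best split is after L₁, i.e. k = 1.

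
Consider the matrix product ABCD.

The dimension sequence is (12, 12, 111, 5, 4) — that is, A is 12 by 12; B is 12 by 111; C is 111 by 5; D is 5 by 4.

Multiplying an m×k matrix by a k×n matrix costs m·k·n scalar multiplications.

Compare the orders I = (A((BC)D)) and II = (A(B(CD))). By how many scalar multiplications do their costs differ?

648

Order I = (A((BC)D)): (BC): 12×111 by 111×5 → 12×5, cost 12·111·5 = 6660; ((BC)D): 12×5 by 5×4 → 12×4, cost 12·5·4 = 240; cumulative 6900; (A((BC)D)): 12×12 by 12×4 → 12×4, cost 12·12·4 = 576; cumulative 7476. Total 7476.
Order II = (A(B(CD))): (CD): 111×5 by 5×4 → 111×4, cost 111·5·4 = 2220; (B(CD)): 12×111 by 111×4 → 12×4, cost 12·111·4 = 5328; cumulative 7548; (A(B(CD))): 12×12 by 12×4 → 12×4, cost 12·12·4 = 576; cumulative 8124. Total 8124.
Difference: |7476 − 8124| = 648.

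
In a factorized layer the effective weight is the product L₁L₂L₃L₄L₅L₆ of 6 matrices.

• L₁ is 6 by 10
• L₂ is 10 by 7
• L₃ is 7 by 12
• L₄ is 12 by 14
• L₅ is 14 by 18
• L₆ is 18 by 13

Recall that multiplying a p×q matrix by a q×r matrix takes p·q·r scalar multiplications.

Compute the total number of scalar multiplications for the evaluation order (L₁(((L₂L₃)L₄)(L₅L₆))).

(L₂L₃): 10×7 by 7×12 → 10×12, cost 10·7·12 = 840
((L₂L₃)L₄): 10×12 by 12×14 → 10×14, cost 10·12·14 = 1680; cumulative 2520
(L₅L₆): 14×18 by 18×13 → 14×13, cost 14·18·13 = 3276
(((L₂L₃)L₄)(L₅L₆)): 10×14 by 14×13 → 10×13, cost 10·14·13 = 1820; cumulative 7616
(L₁(((L₂L₃)L₄)(L₅L₆))): 6×10 by 10×13 → 6×13, cost 6·10·13 = 780; cumulative 8396
Total: 8396 scalar multiplications.

8396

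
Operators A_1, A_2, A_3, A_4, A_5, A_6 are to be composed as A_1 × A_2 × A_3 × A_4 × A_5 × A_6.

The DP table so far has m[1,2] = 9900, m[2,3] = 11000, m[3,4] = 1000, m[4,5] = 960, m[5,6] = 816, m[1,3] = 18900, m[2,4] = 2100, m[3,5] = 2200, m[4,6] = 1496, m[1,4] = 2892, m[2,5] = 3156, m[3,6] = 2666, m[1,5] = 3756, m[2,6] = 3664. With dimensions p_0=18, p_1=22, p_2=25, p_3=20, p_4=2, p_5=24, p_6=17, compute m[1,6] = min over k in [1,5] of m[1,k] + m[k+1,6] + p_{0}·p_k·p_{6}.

4320

m[1,6] = min over k∈[1,5] of m[1,k]+m[k+1,6]+p_{0}·p_k·p_{6}.
k=1: 0 + 3664 + 18·22·17 = 10396; k=2: 9900 + 2666 + 18·25·17 = 20216; k=3: 18900 + 1496 + 18·20·17 = 26516; k=4: 2892 + 816 + 18·2·17 = 4320; k=5: 3756 + 0 + 18·24·17 = 11100.
Minimum: 4320 at k=4.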